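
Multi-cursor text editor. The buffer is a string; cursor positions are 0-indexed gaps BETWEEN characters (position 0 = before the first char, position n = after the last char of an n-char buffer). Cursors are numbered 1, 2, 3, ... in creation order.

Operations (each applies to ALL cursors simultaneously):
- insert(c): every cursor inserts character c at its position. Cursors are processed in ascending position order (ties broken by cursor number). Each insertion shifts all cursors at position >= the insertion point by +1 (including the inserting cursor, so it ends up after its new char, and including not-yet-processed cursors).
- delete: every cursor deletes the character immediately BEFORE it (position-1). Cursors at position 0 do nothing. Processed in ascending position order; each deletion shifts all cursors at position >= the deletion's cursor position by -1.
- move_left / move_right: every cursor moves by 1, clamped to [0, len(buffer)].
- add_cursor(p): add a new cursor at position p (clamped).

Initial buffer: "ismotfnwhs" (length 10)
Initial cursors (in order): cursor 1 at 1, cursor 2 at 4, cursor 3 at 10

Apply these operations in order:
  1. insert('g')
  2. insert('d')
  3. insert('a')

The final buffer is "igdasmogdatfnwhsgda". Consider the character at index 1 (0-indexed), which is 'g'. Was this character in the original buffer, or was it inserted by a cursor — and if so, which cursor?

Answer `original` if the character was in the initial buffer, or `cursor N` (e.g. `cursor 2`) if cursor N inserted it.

Answer: cursor 1

Derivation:
After op 1 (insert('g')): buffer="igsmogtfnwhsg" (len 13), cursors c1@2 c2@6 c3@13, authorship .1...2......3
After op 2 (insert('d')): buffer="igdsmogdtfnwhsgd" (len 16), cursors c1@3 c2@8 c3@16, authorship .11...22......33
After op 3 (insert('a')): buffer="igdasmogdatfnwhsgda" (len 19), cursors c1@4 c2@10 c3@19, authorship .111...222......333
Authorship (.=original, N=cursor N): . 1 1 1 . . . 2 2 2 . . . . . . 3 3 3
Index 1: author = 1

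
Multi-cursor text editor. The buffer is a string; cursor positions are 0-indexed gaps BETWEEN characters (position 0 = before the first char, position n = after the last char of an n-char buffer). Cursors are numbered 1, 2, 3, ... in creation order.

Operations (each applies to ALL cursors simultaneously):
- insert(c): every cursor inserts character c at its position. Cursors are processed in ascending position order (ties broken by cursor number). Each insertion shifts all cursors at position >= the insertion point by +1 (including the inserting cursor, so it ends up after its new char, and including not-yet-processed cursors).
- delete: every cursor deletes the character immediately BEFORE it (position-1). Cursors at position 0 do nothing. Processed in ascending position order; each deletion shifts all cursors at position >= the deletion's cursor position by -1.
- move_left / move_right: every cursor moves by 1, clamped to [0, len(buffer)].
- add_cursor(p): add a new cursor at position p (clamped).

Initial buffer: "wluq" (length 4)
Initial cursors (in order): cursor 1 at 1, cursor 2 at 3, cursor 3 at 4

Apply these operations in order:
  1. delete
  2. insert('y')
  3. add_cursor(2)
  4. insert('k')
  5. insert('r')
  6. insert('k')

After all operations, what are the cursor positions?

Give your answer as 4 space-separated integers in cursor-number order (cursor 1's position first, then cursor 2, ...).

Answer: 4 16 16 8

Derivation:
After op 1 (delete): buffer="l" (len 1), cursors c1@0 c2@1 c3@1, authorship .
After op 2 (insert('y')): buffer="ylyy" (len 4), cursors c1@1 c2@4 c3@4, authorship 1.23
After op 3 (add_cursor(2)): buffer="ylyy" (len 4), cursors c1@1 c4@2 c2@4 c3@4, authorship 1.23
After op 4 (insert('k')): buffer="yklkyykk" (len 8), cursors c1@2 c4@4 c2@8 c3@8, authorship 11.42323
After op 5 (insert('r')): buffer="ykrlkryykkrr" (len 12), cursors c1@3 c4@6 c2@12 c3@12, authorship 111.44232323
After op 6 (insert('k')): buffer="ykrklkrkyykkrrkk" (len 16), cursors c1@4 c4@8 c2@16 c3@16, authorship 1111.44423232323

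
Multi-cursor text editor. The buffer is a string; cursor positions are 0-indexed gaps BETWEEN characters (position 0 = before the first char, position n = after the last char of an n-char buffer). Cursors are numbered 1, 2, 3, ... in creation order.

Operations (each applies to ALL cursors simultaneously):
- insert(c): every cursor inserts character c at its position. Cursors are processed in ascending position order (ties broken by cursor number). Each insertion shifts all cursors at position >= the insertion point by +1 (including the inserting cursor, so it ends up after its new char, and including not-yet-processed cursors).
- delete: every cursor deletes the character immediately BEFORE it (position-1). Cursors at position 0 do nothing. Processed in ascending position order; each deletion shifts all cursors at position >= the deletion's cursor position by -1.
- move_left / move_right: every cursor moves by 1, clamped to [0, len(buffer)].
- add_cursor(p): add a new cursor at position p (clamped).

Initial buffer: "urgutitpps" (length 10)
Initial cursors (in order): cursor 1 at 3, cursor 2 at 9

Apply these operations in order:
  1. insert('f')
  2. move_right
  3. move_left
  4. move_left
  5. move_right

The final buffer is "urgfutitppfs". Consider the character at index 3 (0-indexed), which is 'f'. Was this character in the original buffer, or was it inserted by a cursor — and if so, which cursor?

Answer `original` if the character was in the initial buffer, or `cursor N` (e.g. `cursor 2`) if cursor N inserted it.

After op 1 (insert('f')): buffer="urgfutitppfs" (len 12), cursors c1@4 c2@11, authorship ...1......2.
After op 2 (move_right): buffer="urgfutitppfs" (len 12), cursors c1@5 c2@12, authorship ...1......2.
After op 3 (move_left): buffer="urgfutitppfs" (len 12), cursors c1@4 c2@11, authorship ...1......2.
After op 4 (move_left): buffer="urgfutitppfs" (len 12), cursors c1@3 c2@10, authorship ...1......2.
After op 5 (move_right): buffer="urgfutitppfs" (len 12), cursors c1@4 c2@11, authorship ...1......2.
Authorship (.=original, N=cursor N): . . . 1 . . . . . . 2 .
Index 3: author = 1

Answer: cursor 1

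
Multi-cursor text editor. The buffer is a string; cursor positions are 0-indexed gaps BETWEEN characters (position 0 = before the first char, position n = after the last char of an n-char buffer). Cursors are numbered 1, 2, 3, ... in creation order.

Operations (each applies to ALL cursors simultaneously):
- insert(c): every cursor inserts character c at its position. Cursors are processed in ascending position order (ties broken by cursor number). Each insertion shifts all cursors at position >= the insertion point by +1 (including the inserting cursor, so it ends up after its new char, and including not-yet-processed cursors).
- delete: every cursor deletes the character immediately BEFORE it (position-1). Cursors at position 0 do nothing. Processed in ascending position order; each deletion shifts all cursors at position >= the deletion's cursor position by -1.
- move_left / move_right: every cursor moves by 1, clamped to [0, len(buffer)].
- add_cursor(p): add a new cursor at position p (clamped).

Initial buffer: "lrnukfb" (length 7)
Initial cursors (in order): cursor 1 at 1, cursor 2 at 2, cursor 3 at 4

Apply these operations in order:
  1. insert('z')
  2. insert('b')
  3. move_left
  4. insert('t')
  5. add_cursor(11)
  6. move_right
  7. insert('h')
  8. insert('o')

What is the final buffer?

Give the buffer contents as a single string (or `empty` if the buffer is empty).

After op 1 (insert('z')): buffer="lzrznuzkfb" (len 10), cursors c1@2 c2@4 c3@7, authorship .1.2..3...
After op 2 (insert('b')): buffer="lzbrzbnuzbkfb" (len 13), cursors c1@3 c2@6 c3@10, authorship .11.22..33...
After op 3 (move_left): buffer="lzbrzbnuzbkfb" (len 13), cursors c1@2 c2@5 c3@9, authorship .11.22..33...
After op 4 (insert('t')): buffer="lztbrztbnuztbkfb" (len 16), cursors c1@3 c2@7 c3@12, authorship .111.222..333...
After op 5 (add_cursor(11)): buffer="lztbrztbnuztbkfb" (len 16), cursors c1@3 c2@7 c4@11 c3@12, authorship .111.222..333...
After op 6 (move_right): buffer="lztbrztbnuztbkfb" (len 16), cursors c1@4 c2@8 c4@12 c3@13, authorship .111.222..333...
After op 7 (insert('h')): buffer="lztbhrztbhnuzthbhkfb" (len 20), cursors c1@5 c2@10 c4@15 c3@17, authorship .1111.2222..33433...
After op 8 (insert('o')): buffer="lztbhorztbhonuzthobhokfb" (len 24), cursors c1@6 c2@12 c4@18 c3@21, authorship .11111.22222..3344333...

Answer: lztbhorztbhonuzthobhokfb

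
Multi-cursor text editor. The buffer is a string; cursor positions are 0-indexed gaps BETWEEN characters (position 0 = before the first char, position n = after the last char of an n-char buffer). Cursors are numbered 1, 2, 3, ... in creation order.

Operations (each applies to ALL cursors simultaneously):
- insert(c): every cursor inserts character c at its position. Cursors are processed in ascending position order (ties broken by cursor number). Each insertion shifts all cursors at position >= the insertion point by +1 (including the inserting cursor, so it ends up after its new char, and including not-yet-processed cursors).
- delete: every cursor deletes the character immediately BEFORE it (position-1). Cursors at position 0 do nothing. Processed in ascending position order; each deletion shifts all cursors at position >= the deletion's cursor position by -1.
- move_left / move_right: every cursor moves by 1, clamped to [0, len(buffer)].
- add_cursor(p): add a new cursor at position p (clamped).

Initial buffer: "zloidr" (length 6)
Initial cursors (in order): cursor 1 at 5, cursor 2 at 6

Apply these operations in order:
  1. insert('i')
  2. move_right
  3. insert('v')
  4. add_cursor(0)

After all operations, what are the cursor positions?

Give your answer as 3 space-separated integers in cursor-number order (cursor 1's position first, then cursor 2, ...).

Answer: 8 10 0

Derivation:
After op 1 (insert('i')): buffer="zloidiri" (len 8), cursors c1@6 c2@8, authorship .....1.2
After op 2 (move_right): buffer="zloidiri" (len 8), cursors c1@7 c2@8, authorship .....1.2
After op 3 (insert('v')): buffer="zloidirviv" (len 10), cursors c1@8 c2@10, authorship .....1.122
After op 4 (add_cursor(0)): buffer="zloidirviv" (len 10), cursors c3@0 c1@8 c2@10, authorship .....1.122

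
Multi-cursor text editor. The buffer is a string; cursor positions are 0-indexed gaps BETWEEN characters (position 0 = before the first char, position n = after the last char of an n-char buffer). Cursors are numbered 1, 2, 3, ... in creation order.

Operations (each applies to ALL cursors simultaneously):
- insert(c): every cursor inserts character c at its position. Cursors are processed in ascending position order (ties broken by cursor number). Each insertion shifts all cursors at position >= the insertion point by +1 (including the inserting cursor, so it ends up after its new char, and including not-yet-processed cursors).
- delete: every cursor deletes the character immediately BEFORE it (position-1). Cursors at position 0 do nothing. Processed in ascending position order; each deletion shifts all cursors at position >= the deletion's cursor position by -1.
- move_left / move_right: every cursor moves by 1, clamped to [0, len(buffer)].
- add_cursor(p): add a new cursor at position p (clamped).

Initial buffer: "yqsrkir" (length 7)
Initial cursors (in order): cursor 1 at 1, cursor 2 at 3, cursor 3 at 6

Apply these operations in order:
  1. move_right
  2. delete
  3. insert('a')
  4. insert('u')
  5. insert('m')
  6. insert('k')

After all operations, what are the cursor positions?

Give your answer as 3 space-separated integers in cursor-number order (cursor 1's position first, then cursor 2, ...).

After op 1 (move_right): buffer="yqsrkir" (len 7), cursors c1@2 c2@4 c3@7, authorship .......
After op 2 (delete): buffer="yski" (len 4), cursors c1@1 c2@2 c3@4, authorship ....
After op 3 (insert('a')): buffer="yasakia" (len 7), cursors c1@2 c2@4 c3@7, authorship .1.2..3
After op 4 (insert('u')): buffer="yausaukiau" (len 10), cursors c1@3 c2@6 c3@10, authorship .11.22..33
After op 5 (insert('m')): buffer="yaumsaumkiaum" (len 13), cursors c1@4 c2@8 c3@13, authorship .111.222..333
After op 6 (insert('k')): buffer="yaumksaumkkiaumk" (len 16), cursors c1@5 c2@10 c3@16, authorship .1111.2222..3333

Answer: 5 10 16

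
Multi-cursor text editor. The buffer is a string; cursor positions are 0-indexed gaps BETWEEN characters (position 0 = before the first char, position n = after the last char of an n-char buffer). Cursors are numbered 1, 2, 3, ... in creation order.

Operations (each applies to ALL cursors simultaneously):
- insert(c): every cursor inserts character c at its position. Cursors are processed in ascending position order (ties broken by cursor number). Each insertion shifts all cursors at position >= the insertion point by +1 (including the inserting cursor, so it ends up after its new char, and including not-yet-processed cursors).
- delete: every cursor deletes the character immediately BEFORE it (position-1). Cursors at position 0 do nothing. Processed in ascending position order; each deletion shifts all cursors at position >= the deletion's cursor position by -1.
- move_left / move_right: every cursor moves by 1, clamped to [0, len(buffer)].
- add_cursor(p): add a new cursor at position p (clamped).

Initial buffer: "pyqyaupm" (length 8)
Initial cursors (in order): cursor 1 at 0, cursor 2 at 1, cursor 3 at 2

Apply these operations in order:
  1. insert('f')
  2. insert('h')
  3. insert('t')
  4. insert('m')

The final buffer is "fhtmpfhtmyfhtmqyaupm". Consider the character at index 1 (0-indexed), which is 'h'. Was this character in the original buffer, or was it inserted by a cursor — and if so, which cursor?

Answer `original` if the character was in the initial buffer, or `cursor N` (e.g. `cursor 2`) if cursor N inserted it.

Answer: cursor 1

Derivation:
After op 1 (insert('f')): buffer="fpfyfqyaupm" (len 11), cursors c1@1 c2@3 c3@5, authorship 1.2.3......
After op 2 (insert('h')): buffer="fhpfhyfhqyaupm" (len 14), cursors c1@2 c2@5 c3@8, authorship 11.22.33......
After op 3 (insert('t')): buffer="fhtpfhtyfhtqyaupm" (len 17), cursors c1@3 c2@7 c3@11, authorship 111.222.333......
After op 4 (insert('m')): buffer="fhtmpfhtmyfhtmqyaupm" (len 20), cursors c1@4 c2@9 c3@14, authorship 1111.2222.3333......
Authorship (.=original, N=cursor N): 1 1 1 1 . 2 2 2 2 . 3 3 3 3 . . . . . .
Index 1: author = 1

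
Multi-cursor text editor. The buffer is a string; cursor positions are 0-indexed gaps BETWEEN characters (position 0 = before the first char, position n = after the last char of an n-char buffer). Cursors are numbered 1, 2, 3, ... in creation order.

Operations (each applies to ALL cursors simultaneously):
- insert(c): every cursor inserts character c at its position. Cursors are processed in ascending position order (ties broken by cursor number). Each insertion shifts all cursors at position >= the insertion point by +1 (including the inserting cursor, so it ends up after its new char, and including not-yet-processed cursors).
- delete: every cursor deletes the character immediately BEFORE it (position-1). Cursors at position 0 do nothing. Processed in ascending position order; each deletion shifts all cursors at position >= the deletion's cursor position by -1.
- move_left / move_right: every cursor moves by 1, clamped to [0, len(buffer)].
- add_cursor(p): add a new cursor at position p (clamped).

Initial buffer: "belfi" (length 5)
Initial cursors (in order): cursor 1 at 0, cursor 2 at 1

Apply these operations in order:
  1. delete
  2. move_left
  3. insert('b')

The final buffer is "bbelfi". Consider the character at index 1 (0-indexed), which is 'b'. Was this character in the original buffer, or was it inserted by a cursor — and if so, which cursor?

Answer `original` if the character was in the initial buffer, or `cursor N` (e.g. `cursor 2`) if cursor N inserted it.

After op 1 (delete): buffer="elfi" (len 4), cursors c1@0 c2@0, authorship ....
After op 2 (move_left): buffer="elfi" (len 4), cursors c1@0 c2@0, authorship ....
After op 3 (insert('b')): buffer="bbelfi" (len 6), cursors c1@2 c2@2, authorship 12....
Authorship (.=original, N=cursor N): 1 2 . . . .
Index 1: author = 2

Answer: cursor 2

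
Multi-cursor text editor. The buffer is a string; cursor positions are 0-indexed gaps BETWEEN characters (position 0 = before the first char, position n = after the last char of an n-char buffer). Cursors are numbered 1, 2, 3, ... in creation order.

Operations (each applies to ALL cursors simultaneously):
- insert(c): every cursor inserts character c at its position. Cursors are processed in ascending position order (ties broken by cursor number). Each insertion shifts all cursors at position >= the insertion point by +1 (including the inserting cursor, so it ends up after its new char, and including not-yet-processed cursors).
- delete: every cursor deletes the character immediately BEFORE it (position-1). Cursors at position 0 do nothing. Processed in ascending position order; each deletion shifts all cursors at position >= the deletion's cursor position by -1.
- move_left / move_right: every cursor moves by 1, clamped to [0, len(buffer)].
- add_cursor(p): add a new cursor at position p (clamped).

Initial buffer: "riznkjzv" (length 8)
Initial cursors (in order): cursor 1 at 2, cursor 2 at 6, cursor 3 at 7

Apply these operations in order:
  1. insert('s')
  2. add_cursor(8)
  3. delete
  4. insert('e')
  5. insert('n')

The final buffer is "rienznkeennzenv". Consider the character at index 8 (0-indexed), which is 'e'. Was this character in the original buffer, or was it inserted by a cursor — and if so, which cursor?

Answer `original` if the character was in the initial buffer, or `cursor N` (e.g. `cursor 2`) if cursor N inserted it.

Answer: cursor 4

Derivation:
After op 1 (insert('s')): buffer="risznkjszsv" (len 11), cursors c1@3 c2@8 c3@10, authorship ..1....2.3.
After op 2 (add_cursor(8)): buffer="risznkjszsv" (len 11), cursors c1@3 c2@8 c4@8 c3@10, authorship ..1....2.3.
After op 3 (delete): buffer="riznkzv" (len 7), cursors c1@2 c2@5 c4@5 c3@6, authorship .......
After op 4 (insert('e')): buffer="rieznkeezev" (len 11), cursors c1@3 c2@8 c4@8 c3@10, authorship ..1...24.3.
After op 5 (insert('n')): buffer="rienznkeennzenv" (len 15), cursors c1@4 c2@11 c4@11 c3@14, authorship ..11...2424.33.
Authorship (.=original, N=cursor N): . . 1 1 . . . 2 4 2 4 . 3 3 .
Index 8: author = 4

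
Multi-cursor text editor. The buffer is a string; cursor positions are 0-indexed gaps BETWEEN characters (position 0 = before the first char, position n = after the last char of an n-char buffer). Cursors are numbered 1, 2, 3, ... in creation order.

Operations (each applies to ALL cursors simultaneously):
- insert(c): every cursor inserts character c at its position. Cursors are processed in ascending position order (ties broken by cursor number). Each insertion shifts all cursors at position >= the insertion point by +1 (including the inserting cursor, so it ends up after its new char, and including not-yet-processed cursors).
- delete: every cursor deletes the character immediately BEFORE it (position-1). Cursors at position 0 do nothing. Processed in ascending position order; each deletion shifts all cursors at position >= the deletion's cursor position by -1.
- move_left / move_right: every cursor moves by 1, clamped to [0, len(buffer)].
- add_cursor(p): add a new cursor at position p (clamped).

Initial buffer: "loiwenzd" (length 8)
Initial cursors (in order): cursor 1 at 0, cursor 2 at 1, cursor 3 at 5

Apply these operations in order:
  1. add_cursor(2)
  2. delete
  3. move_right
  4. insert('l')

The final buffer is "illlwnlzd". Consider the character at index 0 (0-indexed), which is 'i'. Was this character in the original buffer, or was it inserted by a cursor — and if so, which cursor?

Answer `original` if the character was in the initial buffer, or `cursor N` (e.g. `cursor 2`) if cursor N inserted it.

Answer: original

Derivation:
After op 1 (add_cursor(2)): buffer="loiwenzd" (len 8), cursors c1@0 c2@1 c4@2 c3@5, authorship ........
After op 2 (delete): buffer="iwnzd" (len 5), cursors c1@0 c2@0 c4@0 c3@2, authorship .....
After op 3 (move_right): buffer="iwnzd" (len 5), cursors c1@1 c2@1 c4@1 c3@3, authorship .....
After op 4 (insert('l')): buffer="illlwnlzd" (len 9), cursors c1@4 c2@4 c4@4 c3@7, authorship .124..3..
Authorship (.=original, N=cursor N): . 1 2 4 . . 3 . .
Index 0: author = original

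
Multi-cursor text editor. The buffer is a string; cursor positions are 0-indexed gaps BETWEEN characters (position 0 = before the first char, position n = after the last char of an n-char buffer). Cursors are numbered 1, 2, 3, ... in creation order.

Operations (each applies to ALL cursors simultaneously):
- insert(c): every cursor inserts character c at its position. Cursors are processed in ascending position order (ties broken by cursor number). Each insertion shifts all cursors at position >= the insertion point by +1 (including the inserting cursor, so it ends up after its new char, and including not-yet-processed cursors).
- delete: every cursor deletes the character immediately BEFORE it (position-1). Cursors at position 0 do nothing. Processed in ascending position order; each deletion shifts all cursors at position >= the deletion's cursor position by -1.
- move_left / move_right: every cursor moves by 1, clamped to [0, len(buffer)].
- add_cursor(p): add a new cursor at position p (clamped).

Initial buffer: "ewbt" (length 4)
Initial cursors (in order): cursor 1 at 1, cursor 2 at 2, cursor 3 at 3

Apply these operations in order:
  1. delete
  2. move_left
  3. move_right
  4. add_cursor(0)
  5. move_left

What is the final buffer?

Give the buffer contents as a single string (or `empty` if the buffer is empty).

Answer: t

Derivation:
After op 1 (delete): buffer="t" (len 1), cursors c1@0 c2@0 c3@0, authorship .
After op 2 (move_left): buffer="t" (len 1), cursors c1@0 c2@0 c3@0, authorship .
After op 3 (move_right): buffer="t" (len 1), cursors c1@1 c2@1 c3@1, authorship .
After op 4 (add_cursor(0)): buffer="t" (len 1), cursors c4@0 c1@1 c2@1 c3@1, authorship .
After op 5 (move_left): buffer="t" (len 1), cursors c1@0 c2@0 c3@0 c4@0, authorship .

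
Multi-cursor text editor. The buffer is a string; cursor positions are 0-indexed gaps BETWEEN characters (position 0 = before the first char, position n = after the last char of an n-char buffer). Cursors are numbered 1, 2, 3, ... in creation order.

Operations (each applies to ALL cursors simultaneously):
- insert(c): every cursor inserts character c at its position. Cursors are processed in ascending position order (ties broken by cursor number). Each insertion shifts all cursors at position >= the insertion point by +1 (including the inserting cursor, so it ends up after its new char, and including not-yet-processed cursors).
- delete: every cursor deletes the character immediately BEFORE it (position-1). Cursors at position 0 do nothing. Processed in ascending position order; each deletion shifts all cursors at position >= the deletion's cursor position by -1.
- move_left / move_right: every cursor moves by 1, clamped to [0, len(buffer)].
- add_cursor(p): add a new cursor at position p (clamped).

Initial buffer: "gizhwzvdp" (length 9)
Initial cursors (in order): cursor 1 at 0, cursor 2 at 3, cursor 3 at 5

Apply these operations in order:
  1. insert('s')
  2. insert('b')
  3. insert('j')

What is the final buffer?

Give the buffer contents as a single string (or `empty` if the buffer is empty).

After op 1 (insert('s')): buffer="sgizshwszvdp" (len 12), cursors c1@1 c2@5 c3@8, authorship 1...2..3....
After op 2 (insert('b')): buffer="sbgizsbhwsbzvdp" (len 15), cursors c1@2 c2@7 c3@11, authorship 11...22..33....
After op 3 (insert('j')): buffer="sbjgizsbjhwsbjzvdp" (len 18), cursors c1@3 c2@9 c3@14, authorship 111...222..333....

Answer: sbjgizsbjhwsbjzvdp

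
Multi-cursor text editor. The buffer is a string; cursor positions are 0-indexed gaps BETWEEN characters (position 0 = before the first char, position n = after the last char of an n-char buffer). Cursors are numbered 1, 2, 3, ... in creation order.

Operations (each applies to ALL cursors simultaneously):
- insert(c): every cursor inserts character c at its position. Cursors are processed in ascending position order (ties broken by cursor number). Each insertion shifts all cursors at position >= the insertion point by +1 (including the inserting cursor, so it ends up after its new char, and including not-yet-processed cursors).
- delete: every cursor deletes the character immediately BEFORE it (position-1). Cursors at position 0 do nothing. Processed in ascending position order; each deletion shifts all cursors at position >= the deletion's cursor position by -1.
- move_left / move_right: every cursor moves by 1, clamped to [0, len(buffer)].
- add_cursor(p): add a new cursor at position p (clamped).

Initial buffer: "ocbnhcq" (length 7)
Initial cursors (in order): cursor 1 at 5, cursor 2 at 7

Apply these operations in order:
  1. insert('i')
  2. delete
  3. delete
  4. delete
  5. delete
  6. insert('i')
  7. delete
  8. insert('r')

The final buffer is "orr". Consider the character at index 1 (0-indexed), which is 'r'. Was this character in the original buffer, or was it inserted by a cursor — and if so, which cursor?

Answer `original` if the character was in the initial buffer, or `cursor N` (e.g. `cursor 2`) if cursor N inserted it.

Answer: cursor 1

Derivation:
After op 1 (insert('i')): buffer="ocbnhicqi" (len 9), cursors c1@6 c2@9, authorship .....1..2
After op 2 (delete): buffer="ocbnhcq" (len 7), cursors c1@5 c2@7, authorship .......
After op 3 (delete): buffer="ocbnc" (len 5), cursors c1@4 c2@5, authorship .....
After op 4 (delete): buffer="ocb" (len 3), cursors c1@3 c2@3, authorship ...
After op 5 (delete): buffer="o" (len 1), cursors c1@1 c2@1, authorship .
After op 6 (insert('i')): buffer="oii" (len 3), cursors c1@3 c2@3, authorship .12
After op 7 (delete): buffer="o" (len 1), cursors c1@1 c2@1, authorship .
After op 8 (insert('r')): buffer="orr" (len 3), cursors c1@3 c2@3, authorship .12
Authorship (.=original, N=cursor N): . 1 2
Index 1: author = 1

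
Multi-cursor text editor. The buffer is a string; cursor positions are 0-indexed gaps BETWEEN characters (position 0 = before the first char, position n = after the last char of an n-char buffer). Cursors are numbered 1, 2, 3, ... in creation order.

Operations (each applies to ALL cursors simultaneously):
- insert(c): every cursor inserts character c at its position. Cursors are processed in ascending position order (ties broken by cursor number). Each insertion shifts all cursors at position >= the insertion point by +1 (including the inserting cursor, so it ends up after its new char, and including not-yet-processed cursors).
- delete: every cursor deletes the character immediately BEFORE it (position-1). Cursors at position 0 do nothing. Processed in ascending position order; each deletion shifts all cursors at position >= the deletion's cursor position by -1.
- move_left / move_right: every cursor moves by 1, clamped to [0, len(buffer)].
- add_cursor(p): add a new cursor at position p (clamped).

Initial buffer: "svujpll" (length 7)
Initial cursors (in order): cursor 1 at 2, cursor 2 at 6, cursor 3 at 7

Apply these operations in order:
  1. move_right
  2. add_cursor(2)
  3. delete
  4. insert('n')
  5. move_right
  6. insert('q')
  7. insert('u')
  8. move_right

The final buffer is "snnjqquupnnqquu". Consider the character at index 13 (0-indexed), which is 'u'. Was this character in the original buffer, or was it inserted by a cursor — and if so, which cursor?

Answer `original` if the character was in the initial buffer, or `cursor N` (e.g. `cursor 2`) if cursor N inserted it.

Answer: cursor 2

Derivation:
After op 1 (move_right): buffer="svujpll" (len 7), cursors c1@3 c2@7 c3@7, authorship .......
After op 2 (add_cursor(2)): buffer="svujpll" (len 7), cursors c4@2 c1@3 c2@7 c3@7, authorship .......
After op 3 (delete): buffer="sjp" (len 3), cursors c1@1 c4@1 c2@3 c3@3, authorship ...
After op 4 (insert('n')): buffer="snnjpnn" (len 7), cursors c1@3 c4@3 c2@7 c3@7, authorship .14..23
After op 5 (move_right): buffer="snnjpnn" (len 7), cursors c1@4 c4@4 c2@7 c3@7, authorship .14..23
After op 6 (insert('q')): buffer="snnjqqpnnqq" (len 11), cursors c1@6 c4@6 c2@11 c3@11, authorship .14.14.2323
After op 7 (insert('u')): buffer="snnjqquupnnqquu" (len 15), cursors c1@8 c4@8 c2@15 c3@15, authorship .14.1414.232323
After op 8 (move_right): buffer="snnjqquupnnqquu" (len 15), cursors c1@9 c4@9 c2@15 c3@15, authorship .14.1414.232323
Authorship (.=original, N=cursor N): . 1 4 . 1 4 1 4 . 2 3 2 3 2 3
Index 13: author = 2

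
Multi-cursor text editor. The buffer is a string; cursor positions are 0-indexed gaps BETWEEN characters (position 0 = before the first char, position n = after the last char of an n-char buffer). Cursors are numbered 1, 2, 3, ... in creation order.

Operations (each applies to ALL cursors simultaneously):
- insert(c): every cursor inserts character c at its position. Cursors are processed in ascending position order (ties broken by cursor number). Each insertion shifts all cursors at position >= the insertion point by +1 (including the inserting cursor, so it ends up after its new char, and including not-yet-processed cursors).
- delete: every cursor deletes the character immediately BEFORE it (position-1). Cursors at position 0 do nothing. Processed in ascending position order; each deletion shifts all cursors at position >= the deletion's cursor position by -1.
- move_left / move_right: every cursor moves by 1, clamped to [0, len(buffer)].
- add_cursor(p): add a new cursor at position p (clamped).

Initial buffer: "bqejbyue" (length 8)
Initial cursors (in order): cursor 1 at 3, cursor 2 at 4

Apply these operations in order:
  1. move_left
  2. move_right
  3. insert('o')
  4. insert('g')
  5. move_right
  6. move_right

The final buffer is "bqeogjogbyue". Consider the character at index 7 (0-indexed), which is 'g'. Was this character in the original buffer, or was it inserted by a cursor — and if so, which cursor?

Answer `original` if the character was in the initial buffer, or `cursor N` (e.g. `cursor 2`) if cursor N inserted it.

After op 1 (move_left): buffer="bqejbyue" (len 8), cursors c1@2 c2@3, authorship ........
After op 2 (move_right): buffer="bqejbyue" (len 8), cursors c1@3 c2@4, authorship ........
After op 3 (insert('o')): buffer="bqeojobyue" (len 10), cursors c1@4 c2@6, authorship ...1.2....
After op 4 (insert('g')): buffer="bqeogjogbyue" (len 12), cursors c1@5 c2@8, authorship ...11.22....
After op 5 (move_right): buffer="bqeogjogbyue" (len 12), cursors c1@6 c2@9, authorship ...11.22....
After op 6 (move_right): buffer="bqeogjogbyue" (len 12), cursors c1@7 c2@10, authorship ...11.22....
Authorship (.=original, N=cursor N): . . . 1 1 . 2 2 . . . .
Index 7: author = 2

Answer: cursor 2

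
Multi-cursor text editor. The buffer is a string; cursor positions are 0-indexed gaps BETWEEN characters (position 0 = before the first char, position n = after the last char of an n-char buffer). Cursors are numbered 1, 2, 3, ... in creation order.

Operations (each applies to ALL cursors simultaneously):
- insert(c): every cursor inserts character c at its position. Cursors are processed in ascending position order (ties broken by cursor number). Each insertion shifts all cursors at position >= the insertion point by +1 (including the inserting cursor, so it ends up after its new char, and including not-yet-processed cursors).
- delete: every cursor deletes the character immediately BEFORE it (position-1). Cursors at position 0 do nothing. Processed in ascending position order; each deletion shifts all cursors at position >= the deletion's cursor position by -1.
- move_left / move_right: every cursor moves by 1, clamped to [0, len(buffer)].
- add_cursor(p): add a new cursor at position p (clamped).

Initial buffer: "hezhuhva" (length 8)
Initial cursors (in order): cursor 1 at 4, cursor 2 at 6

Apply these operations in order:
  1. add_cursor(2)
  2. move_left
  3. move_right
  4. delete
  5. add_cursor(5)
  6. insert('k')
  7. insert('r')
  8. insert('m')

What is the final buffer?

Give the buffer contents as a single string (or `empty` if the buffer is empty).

Answer: hkrmzkrmukrmvakrm

Derivation:
After op 1 (add_cursor(2)): buffer="hezhuhva" (len 8), cursors c3@2 c1@4 c2@6, authorship ........
After op 2 (move_left): buffer="hezhuhva" (len 8), cursors c3@1 c1@3 c2@5, authorship ........
After op 3 (move_right): buffer="hezhuhva" (len 8), cursors c3@2 c1@4 c2@6, authorship ........
After op 4 (delete): buffer="hzuva" (len 5), cursors c3@1 c1@2 c2@3, authorship .....
After op 5 (add_cursor(5)): buffer="hzuva" (len 5), cursors c3@1 c1@2 c2@3 c4@5, authorship .....
After op 6 (insert('k')): buffer="hkzkukvak" (len 9), cursors c3@2 c1@4 c2@6 c4@9, authorship .3.1.2..4
After op 7 (insert('r')): buffer="hkrzkrukrvakr" (len 13), cursors c3@3 c1@6 c2@9 c4@13, authorship .33.11.22..44
After op 8 (insert('m')): buffer="hkrmzkrmukrmvakrm" (len 17), cursors c3@4 c1@8 c2@12 c4@17, authorship .333.111.222..444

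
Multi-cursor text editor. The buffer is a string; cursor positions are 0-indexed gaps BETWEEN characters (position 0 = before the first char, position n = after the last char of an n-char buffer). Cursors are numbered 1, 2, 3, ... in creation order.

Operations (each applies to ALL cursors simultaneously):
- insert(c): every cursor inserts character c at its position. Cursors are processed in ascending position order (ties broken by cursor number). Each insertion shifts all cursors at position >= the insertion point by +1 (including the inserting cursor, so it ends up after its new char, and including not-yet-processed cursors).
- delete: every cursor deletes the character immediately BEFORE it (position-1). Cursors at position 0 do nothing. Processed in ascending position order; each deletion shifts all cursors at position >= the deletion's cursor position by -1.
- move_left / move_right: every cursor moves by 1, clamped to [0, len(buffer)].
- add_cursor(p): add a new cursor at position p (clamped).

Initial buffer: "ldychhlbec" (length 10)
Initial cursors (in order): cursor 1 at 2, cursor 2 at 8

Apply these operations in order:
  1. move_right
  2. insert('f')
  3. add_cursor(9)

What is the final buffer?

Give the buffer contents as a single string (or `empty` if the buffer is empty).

Answer: ldyfchhlbefc

Derivation:
After op 1 (move_right): buffer="ldychhlbec" (len 10), cursors c1@3 c2@9, authorship ..........
After op 2 (insert('f')): buffer="ldyfchhlbefc" (len 12), cursors c1@4 c2@11, authorship ...1......2.
After op 3 (add_cursor(9)): buffer="ldyfchhlbefc" (len 12), cursors c1@4 c3@9 c2@11, authorship ...1......2.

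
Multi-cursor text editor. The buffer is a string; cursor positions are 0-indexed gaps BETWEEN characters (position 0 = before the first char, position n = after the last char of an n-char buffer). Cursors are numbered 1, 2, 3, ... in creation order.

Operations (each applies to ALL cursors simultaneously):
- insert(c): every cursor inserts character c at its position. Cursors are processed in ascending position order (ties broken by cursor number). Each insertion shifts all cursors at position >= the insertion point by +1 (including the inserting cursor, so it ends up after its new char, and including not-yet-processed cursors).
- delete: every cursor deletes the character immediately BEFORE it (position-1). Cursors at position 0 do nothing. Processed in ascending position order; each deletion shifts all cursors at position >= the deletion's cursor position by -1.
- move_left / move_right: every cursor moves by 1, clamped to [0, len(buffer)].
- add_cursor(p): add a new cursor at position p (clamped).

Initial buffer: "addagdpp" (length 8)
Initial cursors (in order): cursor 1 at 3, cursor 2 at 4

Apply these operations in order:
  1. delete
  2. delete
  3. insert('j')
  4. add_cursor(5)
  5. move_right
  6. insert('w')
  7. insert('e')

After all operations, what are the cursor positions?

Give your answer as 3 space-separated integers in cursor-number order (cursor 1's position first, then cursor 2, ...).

After op 1 (delete): buffer="adgdpp" (len 6), cursors c1@2 c2@2, authorship ......
After op 2 (delete): buffer="gdpp" (len 4), cursors c1@0 c2@0, authorship ....
After op 3 (insert('j')): buffer="jjgdpp" (len 6), cursors c1@2 c2@2, authorship 12....
After op 4 (add_cursor(5)): buffer="jjgdpp" (len 6), cursors c1@2 c2@2 c3@5, authorship 12....
After op 5 (move_right): buffer="jjgdpp" (len 6), cursors c1@3 c2@3 c3@6, authorship 12....
After op 6 (insert('w')): buffer="jjgwwdppw" (len 9), cursors c1@5 c2@5 c3@9, authorship 12.12...3
After op 7 (insert('e')): buffer="jjgwweedppwe" (len 12), cursors c1@7 c2@7 c3@12, authorship 12.1212...33

Answer: 7 7 12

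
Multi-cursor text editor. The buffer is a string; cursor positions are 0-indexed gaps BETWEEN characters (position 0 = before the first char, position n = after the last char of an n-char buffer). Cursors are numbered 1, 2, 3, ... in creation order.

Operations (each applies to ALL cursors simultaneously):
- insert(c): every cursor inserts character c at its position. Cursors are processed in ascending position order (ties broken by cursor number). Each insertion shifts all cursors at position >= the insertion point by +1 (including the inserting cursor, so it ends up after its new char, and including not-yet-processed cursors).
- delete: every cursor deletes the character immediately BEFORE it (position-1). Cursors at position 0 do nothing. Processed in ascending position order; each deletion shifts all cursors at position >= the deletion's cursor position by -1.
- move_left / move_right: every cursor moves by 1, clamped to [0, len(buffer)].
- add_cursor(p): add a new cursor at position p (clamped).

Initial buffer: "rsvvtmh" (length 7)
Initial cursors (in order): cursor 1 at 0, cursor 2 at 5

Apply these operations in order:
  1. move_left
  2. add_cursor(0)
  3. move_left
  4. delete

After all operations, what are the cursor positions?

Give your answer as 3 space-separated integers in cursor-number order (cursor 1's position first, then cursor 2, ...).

Answer: 0 2 0

Derivation:
After op 1 (move_left): buffer="rsvvtmh" (len 7), cursors c1@0 c2@4, authorship .......
After op 2 (add_cursor(0)): buffer="rsvvtmh" (len 7), cursors c1@0 c3@0 c2@4, authorship .......
After op 3 (move_left): buffer="rsvvtmh" (len 7), cursors c1@0 c3@0 c2@3, authorship .......
After op 4 (delete): buffer="rsvtmh" (len 6), cursors c1@0 c3@0 c2@2, authorship ......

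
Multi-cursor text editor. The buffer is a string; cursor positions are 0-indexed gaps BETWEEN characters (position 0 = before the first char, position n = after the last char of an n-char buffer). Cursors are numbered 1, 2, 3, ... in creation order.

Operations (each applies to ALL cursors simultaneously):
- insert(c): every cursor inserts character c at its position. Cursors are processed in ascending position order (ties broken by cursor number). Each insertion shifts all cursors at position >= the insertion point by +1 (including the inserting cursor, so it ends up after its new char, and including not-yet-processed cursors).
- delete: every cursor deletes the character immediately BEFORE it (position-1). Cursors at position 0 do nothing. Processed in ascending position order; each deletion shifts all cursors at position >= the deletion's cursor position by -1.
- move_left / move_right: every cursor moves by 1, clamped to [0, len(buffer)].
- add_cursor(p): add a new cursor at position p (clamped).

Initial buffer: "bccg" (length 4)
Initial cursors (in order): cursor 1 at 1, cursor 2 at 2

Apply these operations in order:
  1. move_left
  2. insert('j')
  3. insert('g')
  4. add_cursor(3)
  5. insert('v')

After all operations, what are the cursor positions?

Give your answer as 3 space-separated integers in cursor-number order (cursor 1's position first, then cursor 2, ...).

Answer: 3 8 5

Derivation:
After op 1 (move_left): buffer="bccg" (len 4), cursors c1@0 c2@1, authorship ....
After op 2 (insert('j')): buffer="jbjccg" (len 6), cursors c1@1 c2@3, authorship 1.2...
After op 3 (insert('g')): buffer="jgbjgccg" (len 8), cursors c1@2 c2@5, authorship 11.22...
After op 4 (add_cursor(3)): buffer="jgbjgccg" (len 8), cursors c1@2 c3@3 c2@5, authorship 11.22...
After op 5 (insert('v')): buffer="jgvbvjgvccg" (len 11), cursors c1@3 c3@5 c2@8, authorship 111.3222...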